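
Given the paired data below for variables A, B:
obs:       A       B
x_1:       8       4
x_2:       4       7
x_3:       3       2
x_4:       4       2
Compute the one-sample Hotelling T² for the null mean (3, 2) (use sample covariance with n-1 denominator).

Step 1 — sample mean vector:
  mean(A) = (8 + 4 + 3 + 4) / 4 = 19/4 = 4.75
  mean(B) = (4 + 7 + 2 + 2) / 4 = 15/4 = 3.75
  x̄ = (4.75, 3.75),  deviation x̄ - mu_0 = (4.75, 3.75) - (3, 2) = (1.75, 1.75).

Step 2 — sample covariance matrix, S[i,j] = (1/(n-1)) · Σ_k (x_{k,i} - mean_i) · (x_{k,j} - mean_j), divisor n-1 = 3:
  S[A,A] = ((3.25)·(3.25) + (-0.75)·(-0.75) + (-1.75)·(-1.75) + (-0.75)·(-0.75)) / 3 = 14.75/3 = 4.9167
  S[A,B] = ((3.25)·(0.25) + (-0.75)·(3.25) + (-1.75)·(-1.75) + (-0.75)·(-1.75)) / 3 = 2.75/3 = 0.9167
  S[B,B] = ((0.25)·(0.25) + (3.25)·(3.25) + (-1.75)·(-1.75) + (-1.75)·(-1.75)) / 3 = 16.75/3 = 5.5833
  S = [[4.9167, 0.9167],
 [0.9167, 5.5833]].

Step 3 — invert S. det(S) = 4.9167·5.5833 - (0.9167)² = 26.6111.
  S^{-1} = (1/det) · [[d, -b], [-b, a]] = [[0.2098, -0.0344],
 [-0.0344, 0.1848]].

Step 4 — quadratic form (x̄ - mu_0)^T · S^{-1} · (x̄ - mu_0):
  S^{-1} · (x̄ - mu_0) = (0.3069, 0.263),
  (x̄ - mu_0)^T · [...] = (1.75)·(0.3069) + (1.75)·(0.263) = 0.9974.

Step 5 — scale by n: T² = 4 · 0.9974 = 3.9896.

T² ≈ 3.9896


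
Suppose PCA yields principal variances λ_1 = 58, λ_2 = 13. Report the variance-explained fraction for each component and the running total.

Step 1 — total variance = trace(Sigma) = Σ λ_i = 58 + 13 = 71.

Step 2 — fraction explained by component i = λ_i / Σ λ:
  PC1: 58/71 = 0.8169
  PC2: 13/71 = 0.1831

Step 3 — cumulative fraction after k components = (λ_1 + ... + λ_k) / Σ λ:
  k = 1: 58/71 = 0.8169
  k = 2: (58 + 13)/71 = 71/71 = 1

Summary (fraction, with percent):

explained: PC1 0.8169 (81.69%), PC2 0.1831 (18.31%);  cumulative: 0.8169, 1


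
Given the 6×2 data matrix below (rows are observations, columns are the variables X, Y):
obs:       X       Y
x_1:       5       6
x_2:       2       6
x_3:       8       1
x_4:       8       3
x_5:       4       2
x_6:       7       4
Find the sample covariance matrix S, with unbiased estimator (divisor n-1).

Step 1 — column means:
  mean(X) = (5 + 2 + 8 + 8 + 4 + 7) / 6 = 34/6 = 5.6667
  mean(Y) = (6 + 6 + 1 + 3 + 2 + 4) / 6 = 22/6 = 3.6667

Step 2 — sample covariance S[i,j] = (1/(n-1)) · Σ_k (x_{k,i} - mean_i) · (x_{k,j} - mean_j), with n-1 = 5.
  S[X,X] = ((-0.6667)·(-0.6667) + (-3.6667)·(-3.6667) + (2.3333)·(2.3333) + (2.3333)·(2.3333) + (-1.6667)·(-1.6667) + (1.3333)·(1.3333)) / 5 = 29.3333/5 = 5.8667
  S[X,Y] = ((-0.6667)·(2.3333) + (-3.6667)·(2.3333) + (2.3333)·(-2.6667) + (2.3333)·(-0.6667) + (-1.6667)·(-1.6667) + (1.3333)·(0.3333)) / 5 = -14.6667/5 = -2.9333
  S[Y,Y] = ((2.3333)·(2.3333) + (2.3333)·(2.3333) + (-2.6667)·(-2.6667) + (-0.6667)·(-0.6667) + (-1.6667)·(-1.6667) + (0.3333)·(0.3333)) / 5 = 21.3333/5 = 4.2667

S is symmetric (S[j,i] = S[i,j]). Assembling:

S = [[5.8667, -2.9333],
 [-2.9333, 4.2667]]


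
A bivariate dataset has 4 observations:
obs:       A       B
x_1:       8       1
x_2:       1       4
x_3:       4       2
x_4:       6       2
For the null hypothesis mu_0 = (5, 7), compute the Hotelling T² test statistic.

Step 1 — sample mean vector:
  mean(A) = (8 + 1 + 4 + 6) / 4 = 19/4 = 4.75
  mean(B) = (1 + 4 + 2 + 2) / 4 = 9/4 = 2.25
  x̄ = (4.75, 2.25),  deviation x̄ - mu_0 = (4.75, 2.25) - (5, 7) = (-0.25, -4.75).

Step 2 — sample covariance matrix, S[i,j] = (1/(n-1)) · Σ_k (x_{k,i} - mean_i) · (x_{k,j} - mean_j), divisor n-1 = 3:
  S[A,A] = ((3.25)·(3.25) + (-3.75)·(-3.75) + (-0.75)·(-0.75) + (1.25)·(1.25)) / 3 = 26.75/3 = 8.9167
  S[A,B] = ((3.25)·(-1.25) + (-3.75)·(1.75) + (-0.75)·(-0.25) + (1.25)·(-0.25)) / 3 = -10.75/3 = -3.5833
  S[B,B] = ((-1.25)·(-1.25) + (1.75)·(1.75) + (-0.25)·(-0.25) + (-0.25)·(-0.25)) / 3 = 4.75/3 = 1.5833
  S = [[8.9167, -3.5833],
 [-3.5833, 1.5833]].

Step 3 — invert S. det(S) = 8.9167·1.5833 - (-3.5833)² = 1.2778.
  S^{-1} = (1/det) · [[d, -b], [-b, a]] = [[1.2391, 2.8043],
 [2.8043, 6.9783]].

Step 4 — quadratic form (x̄ - mu_0)^T · S^{-1} · (x̄ - mu_0):
  S^{-1} · (x̄ - mu_0) = (-13.6304, -33.8478),
  (x̄ - mu_0)^T · [...] = (-0.25)·(-13.6304) + (-4.75)·(-33.8478) = 164.1848.

Step 5 — scale by n: T² = 4 · 164.1848 = 656.7391.

T² ≈ 656.7391


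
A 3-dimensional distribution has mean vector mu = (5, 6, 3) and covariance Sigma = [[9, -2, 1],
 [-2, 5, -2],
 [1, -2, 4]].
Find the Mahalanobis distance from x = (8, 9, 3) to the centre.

Step 1 — centre the observation: (x - mu) = (3, 3, 0).

Step 2 — invert Sigma (cofactor / det for 3×3, or solve directly):
  Sigma^{-1} = [[0.1221, 0.0458, -0.0076],
 [0.0458, 0.2672, 0.1221],
 [-0.0076, 0.1221, 0.313]].

Step 3 — form the quadratic (x - mu)^T · Sigma^{-1} · (x - mu):
  Sigma^{-1} · (x - mu) = (0.5038, 0.9389, 0.3435).
  (x - mu)^T · [Sigma^{-1} · (x - mu)] = (3)·(0.5038) + (3)·(0.9389) + (0)·(0.3435) = 4.3282.

Step 4 — take square root: d = √(4.3282) ≈ 2.0804.

d(x, mu) = √(4.3282) ≈ 2.0804


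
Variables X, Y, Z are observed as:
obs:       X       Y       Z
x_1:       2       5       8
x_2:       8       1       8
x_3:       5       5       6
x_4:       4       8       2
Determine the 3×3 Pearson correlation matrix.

Step 1 — column means:
  mean(X) = (2 + 8 + 5 + 4) / 4 = 19/4 = 4.75
  mean(Y) = (5 + 1 + 5 + 8) / 4 = 19/4 = 4.75
  mean(Z) = (8 + 8 + 6 + 2) / 4 = 24/4 = 6

Step 2 — sample variances and covariances s[i,j] = (1/(n-1)) · Σ_k (x_{k,i} - mean_i) · (x_{k,j} - mean_j), with n-1 = 3:
  s[X,X] = ((-2.75)·(-2.75) + (3.25)·(3.25) + (0.25)·(0.25) + (-0.75)·(-0.75)) / 3 = 18.75/3 = 6.25
  s[X,Y] = ((-2.75)·(0.25) + (3.25)·(-3.75) + (0.25)·(0.25) + (-0.75)·(3.25)) / 3 = -15.25/3 = -5.0833
  s[X,Z] = ((-2.75)·(2) + (3.25)·(2) + (0.25)·(0) + (-0.75)·(-4)) / 3 = 4/3 = 1.3333
  s[Y,Y] = ((0.25)·(0.25) + (-3.75)·(-3.75) + (0.25)·(0.25) + (3.25)·(3.25)) / 3 = 24.75/3 = 8.25
  s[Y,Z] = ((0.25)·(2) + (-3.75)·(2) + (0.25)·(0) + (3.25)·(-4)) / 3 = -20/3 = -6.6667
  s[Z,Z] = ((2)·(2) + (2)·(2) + (0)·(0) + (-4)·(-4)) / 3 = 24/3 = 8
  Sample standard deviations s_i = √(s[i,i]):
  s(X) = √(6.25) = 2.5
  s(Y) = √(8.25) = 2.8723
  s(Z) = √(8) = 2.8284

Step 3 — r_{ij} = s_{ij} / (s_i · s_j):
  r[X,X] = 1 (diagonal).
  r[X,Y] = -5.0833 / (2.5 · 2.8723) = -5.0833 / 7.1807 = -0.7079
  r[X,Z] = 1.3333 / (2.5 · 2.8284) = 1.3333 / 7.0711 = 0.1886
  r[Y,Y] = 1 (diagonal).
  r[Y,Z] = -6.6667 / (2.8723 · 2.8284) = -6.6667 / 8.124 = -0.8206
  r[Z,Z] = 1 (diagonal).

R is symmetric with unit diagonal. Assembling:

R = [[1, -0.7079, 0.1886],
 [-0.7079, 1, -0.8206],
 [0.1886, -0.8206, 1]]


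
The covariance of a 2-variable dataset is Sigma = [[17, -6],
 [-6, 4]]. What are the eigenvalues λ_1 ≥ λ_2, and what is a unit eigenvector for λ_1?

Step 1 — characteristic polynomial of 2×2 Sigma:
  det(Sigma - λI) = λ² - trace · λ + det = 0.
  trace = 17 + 4 = 21, det = 17·4 - (-6)² = 32.
Step 2 — discriminant:
  Δ = trace² - 4·det = 441 - 128 = 313.
Step 3 — eigenvalues:
  λ = (trace ± √Δ)/2 = (21 ± 17.6918)/2,
  λ_1 = 19.3459,  λ_2 = 1.6541.

Step 4 — unit eigenvector for λ_1: solve (Sigma - λ_1 I)v = 0. First row:
  (17 - 19.3459)·v_x + (-6)·v_y = 0, i.e. (-2.3459)·v_x + (-6)·v_y = 0,
  so v ∝ (b, λ_1 - a) = (-6, 2.3459); multiply by -1 so the first entry is positive: u = (6, -2.3459).
  ||u|| = √((6)² + (-2.3459)²) = √(41.5033) ≈ 6.4423,
  v_1 = u/||u|| ≈ (0.9313, -0.3641) (||v_1|| = 1).

λ_1 = 19.3459,  λ_2 = 1.6541;  v_1 ≈ (0.9313, -0.3641)


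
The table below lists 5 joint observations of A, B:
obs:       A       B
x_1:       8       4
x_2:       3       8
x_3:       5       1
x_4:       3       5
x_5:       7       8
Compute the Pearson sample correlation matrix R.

Step 1 — column means:
  mean(A) = (8 + 3 + 5 + 3 + 7) / 5 = 26/5 = 5.2
  mean(B) = (4 + 8 + 1 + 5 + 8) / 5 = 26/5 = 5.2

Step 2 — sample variances and covariances s[i,j] = (1/(n-1)) · Σ_k (x_{k,i} - mean_i) · (x_{k,j} - mean_j), with n-1 = 4:
  s[A,A] = ((2.8)·(2.8) + (-2.2)·(-2.2) + (-0.2)·(-0.2) + (-2.2)·(-2.2) + (1.8)·(1.8)) / 4 = 20.8/4 = 5.2
  s[A,B] = ((2.8)·(-1.2) + (-2.2)·(2.8) + (-0.2)·(-4.2) + (-2.2)·(-0.2) + (1.8)·(2.8)) / 4 = -3.2/4 = -0.8
  s[B,B] = ((-1.2)·(-1.2) + (2.8)·(2.8) + (-4.2)·(-4.2) + (-0.2)·(-0.2) + (2.8)·(2.8)) / 4 = 34.8/4 = 8.7
  Sample standard deviations s_i = √(s[i,i]):
  s(A) = √(5.2) = 2.2804
  s(B) = √(8.7) = 2.9496

Step 3 — r_{ij} = s_{ij} / (s_i · s_j):
  r[A,A] = 1 (diagonal).
  r[A,B] = -0.8 / (2.2804 · 2.9496) = -0.8 / 6.7261 = -0.1189
  r[B,B] = 1 (diagonal).

R is symmetric with unit diagonal. Assembling:

R = [[1, -0.1189],
 [-0.1189, 1]]


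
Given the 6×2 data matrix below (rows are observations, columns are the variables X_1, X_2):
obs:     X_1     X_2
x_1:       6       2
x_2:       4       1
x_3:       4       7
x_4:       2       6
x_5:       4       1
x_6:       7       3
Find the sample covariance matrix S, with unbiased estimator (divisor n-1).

Step 1 — column means:
  mean(X_1) = (6 + 4 + 4 + 2 + 4 + 7) / 6 = 27/6 = 4.5
  mean(X_2) = (2 + 1 + 7 + 6 + 1 + 3) / 6 = 20/6 = 3.3333

Step 2 — sample covariance S[i,j] = (1/(n-1)) · Σ_k (x_{k,i} - mean_i) · (x_{k,j} - mean_j), with n-1 = 5.
  S[X_1,X_1] = ((1.5)·(1.5) + (-0.5)·(-0.5) + (-0.5)·(-0.5) + (-2.5)·(-2.5) + (-0.5)·(-0.5) + (2.5)·(2.5)) / 5 = 15.5/5 = 3.1
  S[X_1,X_2] = ((1.5)·(-1.3333) + (-0.5)·(-2.3333) + (-0.5)·(3.6667) + (-2.5)·(2.6667) + (-0.5)·(-2.3333) + (2.5)·(-0.3333)) / 5 = -9/5 = -1.8
  S[X_2,X_2] = ((-1.3333)·(-1.3333) + (-2.3333)·(-2.3333) + (3.6667)·(3.6667) + (2.6667)·(2.6667) + (-2.3333)·(-2.3333) + (-0.3333)·(-0.3333)) / 5 = 33.3333/5 = 6.6667

S is symmetric (S[j,i] = S[i,j]). Assembling:

S = [[3.1, -1.8],
 [-1.8, 6.6667]]


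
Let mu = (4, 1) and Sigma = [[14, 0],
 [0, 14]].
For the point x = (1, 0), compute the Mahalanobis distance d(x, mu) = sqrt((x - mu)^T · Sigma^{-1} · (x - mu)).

Step 1 — centre the observation: (x - mu) = (-3, -1).

Step 2 — invert Sigma. det(Sigma) = 14·14 - (0)² = 196.
  Sigma^{-1} = (1/det) · [[d, -b], [-b, a]] = [[0.0714, 0],
 [0, 0.0714]].

Step 3 — form the quadratic (x - mu)^T · Sigma^{-1} · (x - mu):
  Sigma^{-1} · (x - mu) = (-0.2143, -0.0714).
  (x - mu)^T · [Sigma^{-1} · (x - mu)] = (-3)·(-0.2143) + (-1)·(-0.0714) = 0.7143.

Step 4 — take square root: d = √(0.7143) ≈ 0.8452.

d(x, mu) = √(0.7143) ≈ 0.8452


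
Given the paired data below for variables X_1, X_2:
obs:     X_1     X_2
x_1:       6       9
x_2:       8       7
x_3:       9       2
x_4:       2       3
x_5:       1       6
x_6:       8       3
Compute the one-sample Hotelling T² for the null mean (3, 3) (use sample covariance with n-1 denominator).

Step 1 — sample mean vector:
  mean(X_1) = (6 + 8 + 9 + 2 + 1 + 8) / 6 = 34/6 = 5.6667
  mean(X_2) = (9 + 7 + 2 + 3 + 6 + 3) / 6 = 30/6 = 5
  x̄ = (5.6667, 5),  deviation x̄ - mu_0 = (5.6667, 5) - (3, 3) = (2.6667, 2).

Step 2 — sample covariance matrix, S[i,j] = (1/(n-1)) · Σ_k (x_{k,i} - mean_i) · (x_{k,j} - mean_j), divisor n-1 = 5:
  S[X_1,X_1] = ((0.3333)·(0.3333) + (2.3333)·(2.3333) + (3.3333)·(3.3333) + (-3.6667)·(-3.6667) + (-4.6667)·(-4.6667) + (2.3333)·(2.3333)) / 5 = 57.3333/5 = 11.4667
  S[X_1,X_2] = ((0.3333)·(4) + (2.3333)·(2) + (3.3333)·(-3) + (-3.6667)·(-2) + (-4.6667)·(1) + (2.3333)·(-2)) / 5 = -6/5 = -1.2
  S[X_2,X_2] = ((4)·(4) + (2)·(2) + (-3)·(-3) + (-2)·(-2) + (1)·(1) + (-2)·(-2)) / 5 = 38/5 = 7.6
  S = [[11.4667, -1.2],
 [-1.2, 7.6]].

Step 3 — invert S. det(S) = 11.4667·7.6 - (-1.2)² = 85.7067.
  S^{-1} = (1/det) · [[d, -b], [-b, a]] = [[0.0887, 0.014],
 [0.014, 0.1338]].

Step 4 — quadratic form (x̄ - mu_0)^T · S^{-1} · (x̄ - mu_0):
  S^{-1} · (x̄ - mu_0) = (0.2645, 0.3049),
  (x̄ - mu_0)^T · [...] = (2.6667)·(0.2645) + (2)·(0.3049) = 1.3151.

Step 5 — scale by n: T² = 6 · 1.3151 = 7.8905.

T² ≈ 7.8905


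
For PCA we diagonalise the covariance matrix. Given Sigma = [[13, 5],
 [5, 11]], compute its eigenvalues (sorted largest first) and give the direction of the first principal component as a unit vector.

Step 1 — characteristic polynomial of 2×2 Sigma:
  det(Sigma - λI) = λ² - trace · λ + det = 0.
  trace = 13 + 11 = 24, det = 13·11 - (5)² = 118.
Step 2 — discriminant:
  Δ = trace² - 4·det = 576 - 472 = 104.
Step 3 — eigenvalues:
  λ = (trace ± √Δ)/2 = (24 ± 10.198)/2,
  λ_1 = 17.099,  λ_2 = 6.901.

Step 4 — unit eigenvector for λ_1: solve (Sigma - λ_1 I)v = 0. First row:
  (13 - 17.099)·v_x + (5)·v_y = 0, i.e. (-4.099)·v_x + (5)·v_y = 0,
  so v ∝ (b, λ_1 - a) = (5, 4.099) = u.
  ||u|| = √((5)² + (4.099)²) = √(41.802) ≈ 6.4654,
  v_1 = u/||u|| ≈ (0.7733, 0.634) (||v_1|| = 1).

λ_1 = 17.099,  λ_2 = 6.901;  v_1 ≈ (0.7733, 0.634)


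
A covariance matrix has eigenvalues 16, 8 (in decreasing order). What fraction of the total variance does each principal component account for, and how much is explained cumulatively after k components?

Step 1 — total variance = trace(Sigma) = Σ λ_i = 16 + 8 = 24.

Step 2 — fraction explained by component i = λ_i / Σ λ:
  PC1: 16/24 = 0.6667
  PC2: 8/24 = 0.3333

Step 3 — cumulative fraction after k components = (λ_1 + ... + λ_k) / Σ λ:
  k = 1: 16/24 = 0.6667
  k = 2: (16 + 8)/24 = 24/24 = 1

Summary (fraction, with percent):

explained: PC1 0.6667 (66.67%), PC2 0.3333 (33.33%);  cumulative: 0.6667, 1


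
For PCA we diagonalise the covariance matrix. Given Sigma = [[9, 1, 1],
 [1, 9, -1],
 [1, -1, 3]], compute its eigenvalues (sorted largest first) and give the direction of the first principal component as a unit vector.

Step 1 — characteristic polynomial p(λ) = det(λI - Sigma) = λ³ - tr·λ² + c_1·λ - det, where tr = trace, c_1 = sum of the principal 2×2 minors, det = det(Sigma):
  tr = 9 + 9 + 3 = 21,
  c_1 = (9·9 - (1)²) + (9·3 - (1)²) + (9·3 - (-1)²) = 80 + 26 + 26 = 132,
  det = 9·(9·3 - (-1)²) - (1)·((1)·3 - (-1)·(1)) + (1)·((1)·(-1) - 9·(1)) = 9·(26) - (1)·(4) + (1)·(-10) = 220.
  So p(λ) = λ³ - 21λ² + 132λ - 220.
Step 2 — look for an integer root (rational root theorem: any rational root is an integer divisor of 220). Testing λ = 10:
  p(10) = 1000 - 2100 + 1320 - 220 = 0  ✓
  Dividing out (λ - 10): p(λ) = (λ - 10)(λ² - 11λ + 22).
Step 3 — remaining eigenvalues from the quadratic λ² - 11λ + 22 = 0:
  Δ = 11² - 4·22 = 121 - 88 = 33,  λ = (11 ± √33)/2 = (11 ± 5.7446)/2 ≈ 8.3723 or 2.6277.
  Sorted: λ_1 = 10,  λ_2 = 8.3723,  λ_3 = 2.6277  (check: sum = 21 = tr ✓).

Step 4 — unit eigenvector for λ_1 = 10: v spans the null space of (Sigma - λ_1 I), whose rows are
  r_1 = (-1, 1, 1),  r_2 = (1, -1, -1),  r_3 = (1, -1, -7).
  v is orthogonal to every row, so take v ∝ r_1 × r_3 = ((1)·(-7) - (1)·(-1), (1)·(1) - (-1)·(-7), (-1)·(-1) - (1)·(1)) = (-6, -6, 0).
  Rescale (divide by 6; multiply by -1 so the first nonzero entry is positive): u = (1, 1, 0).
  ||u|| = √((1)² + (1)² + (0)²) = √(2) ≈ 1.4142,  v_1 = u/||u|| ≈ (0.7071, 0.7071, 0) (||v_1|| = 1).

λ_1 = 10,  λ_2 = 8.3723,  λ_3 = 2.6277;  v_1 ≈ (0.7071, 0.7071, 0)


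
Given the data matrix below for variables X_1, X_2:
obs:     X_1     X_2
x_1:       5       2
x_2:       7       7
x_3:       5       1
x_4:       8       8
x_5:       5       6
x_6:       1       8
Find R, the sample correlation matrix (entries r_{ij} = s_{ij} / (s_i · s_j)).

Step 1 — column means:
  mean(X_1) = (5 + 7 + 5 + 8 + 5 + 1) / 6 = 31/6 = 5.1667
  mean(X_2) = (2 + 7 + 1 + 8 + 6 + 8) / 6 = 32/6 = 5.3333

Step 2 — sample variances and covariances s[i,j] = (1/(n-1)) · Σ_k (x_{k,i} - mean_i) · (x_{k,j} - mean_j), with n-1 = 5:
  s[X_1,X_1] = ((-0.1667)·(-0.1667) + (1.8333)·(1.8333) + (-0.1667)·(-0.1667) + (2.8333)·(2.8333) + (-0.1667)·(-0.1667) + (-4.1667)·(-4.1667)) / 5 = 28.8333/5 = 5.7667
  s[X_1,X_2] = ((-0.1667)·(-3.3333) + (1.8333)·(1.6667) + (-0.1667)·(-4.3333) + (2.8333)·(2.6667) + (-0.1667)·(0.6667) + (-4.1667)·(2.6667)) / 5 = 0.6667/5 = 0.1333
  s[X_2,X_2] = ((-3.3333)·(-3.3333) + (1.6667)·(1.6667) + (-4.3333)·(-4.3333) + (2.6667)·(2.6667) + (0.6667)·(0.6667) + (2.6667)·(2.6667)) / 5 = 47.3333/5 = 9.4667
  Sample standard deviations s_i = √(s[i,i]):
  s(X_1) = √(5.7667) = 2.4014
  s(X_2) = √(9.4667) = 3.0768

Step 3 — r_{ij} = s_{ij} / (s_i · s_j):
  r[X_1,X_1] = 1 (diagonal).
  r[X_1,X_2] = 0.1333 / (2.4014 · 3.0768) = 0.1333 / 7.3886 = 0.018
  r[X_2,X_2] = 1 (diagonal).

R is symmetric with unit diagonal. Assembling:

R = [[1, 0.018],
 [0.018, 1]]


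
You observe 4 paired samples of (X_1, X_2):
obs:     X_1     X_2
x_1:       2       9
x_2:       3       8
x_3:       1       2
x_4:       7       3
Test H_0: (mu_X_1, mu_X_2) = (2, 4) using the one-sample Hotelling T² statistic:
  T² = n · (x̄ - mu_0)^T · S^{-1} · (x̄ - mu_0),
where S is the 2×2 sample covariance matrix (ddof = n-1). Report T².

Step 1 — sample mean vector:
  mean(X_1) = (2 + 3 + 1 + 7) / 4 = 13/4 = 3.25
  mean(X_2) = (9 + 8 + 2 + 3) / 4 = 22/4 = 5.5
  x̄ = (3.25, 5.5),  deviation x̄ - mu_0 = (3.25, 5.5) - (2, 4) = (1.25, 1.5).

Step 2 — sample covariance matrix, S[i,j] = (1/(n-1)) · Σ_k (x_{k,i} - mean_i) · (x_{k,j} - mean_j), divisor n-1 = 3:
  S[X_1,X_1] = ((-1.25)·(-1.25) + (-0.25)·(-0.25) + (-2.25)·(-2.25) + (3.75)·(3.75)) / 3 = 20.75/3 = 6.9167
  S[X_1,X_2] = ((-1.25)·(3.5) + (-0.25)·(2.5) + (-2.25)·(-3.5) + (3.75)·(-2.5)) / 3 = -6.5/3 = -2.1667
  S[X_2,X_2] = ((3.5)·(3.5) + (2.5)·(2.5) + (-3.5)·(-3.5) + (-2.5)·(-2.5)) / 3 = 37/3 = 12.3333
  S = [[6.9167, -2.1667],
 [-2.1667, 12.3333]].

Step 3 — invert S. det(S) = 6.9167·12.3333 - (-2.1667)² = 80.6111.
  S^{-1} = (1/det) · [[d, -b], [-b, a]] = [[0.153, 0.0269],
 [0.0269, 0.0858]].

Step 4 — quadratic form (x̄ - mu_0)^T · S^{-1} · (x̄ - mu_0):
  S^{-1} · (x̄ - mu_0) = (0.2316, 0.1623),
  (x̄ - mu_0)^T · [...] = (1.25)·(0.2316) + (1.5)·(0.1623) = 0.5329.

Step 5 — scale by n: T² = 4 · 0.5329 = 2.1316.

T² ≈ 2.1316


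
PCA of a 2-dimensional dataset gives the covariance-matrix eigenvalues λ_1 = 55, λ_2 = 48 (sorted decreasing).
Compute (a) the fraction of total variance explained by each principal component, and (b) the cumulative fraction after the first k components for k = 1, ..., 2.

Step 1 — total variance = trace(Sigma) = Σ λ_i = 55 + 48 = 103.

Step 2 — fraction explained by component i = λ_i / Σ λ:
  PC1: 55/103 = 0.534
  PC2: 48/103 = 0.466

Step 3 — cumulative fraction after k components = (λ_1 + ... + λ_k) / Σ λ:
  k = 1: 55/103 = 0.534
  k = 2: (55 + 48)/103 = 103/103 = 1

Summary (fraction, with percent):

explained: PC1 0.534 (53.4%), PC2 0.466 (46.6%);  cumulative: 0.534, 1


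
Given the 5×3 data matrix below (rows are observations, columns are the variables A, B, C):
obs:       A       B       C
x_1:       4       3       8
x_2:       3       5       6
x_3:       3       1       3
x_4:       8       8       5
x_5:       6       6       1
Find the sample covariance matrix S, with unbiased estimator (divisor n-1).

Step 1 — column means:
  mean(A) = (4 + 3 + 3 + 8 + 6) / 5 = 24/5 = 4.8
  mean(B) = (3 + 5 + 1 + 8 + 6) / 5 = 23/5 = 4.6
  mean(C) = (8 + 6 + 3 + 5 + 1) / 5 = 23/5 = 4.6

Step 2 — sample covariance S[i,j] = (1/(n-1)) · Σ_k (x_{k,i} - mean_i) · (x_{k,j} - mean_j), with n-1 = 4.
  S[A,A] = ((-0.8)·(-0.8) + (-1.8)·(-1.8) + (-1.8)·(-1.8) + (3.2)·(3.2) + (1.2)·(1.2)) / 4 = 18.8/4 = 4.7
  S[A,B] = ((-0.8)·(-1.6) + (-1.8)·(0.4) + (-1.8)·(-3.6) + (3.2)·(3.4) + (1.2)·(1.4)) / 4 = 19.6/4 = 4.9
  S[A,C] = ((-0.8)·(3.4) + (-1.8)·(1.4) + (-1.8)·(-1.6) + (3.2)·(0.4) + (1.2)·(-3.6)) / 4 = -5.4/4 = -1.35
  S[B,B] = ((-1.6)·(-1.6) + (0.4)·(0.4) + (-3.6)·(-3.6) + (3.4)·(3.4) + (1.4)·(1.4)) / 4 = 29.2/4 = 7.3
  S[B,C] = ((-1.6)·(3.4) + (0.4)·(1.4) + (-3.6)·(-1.6) + (3.4)·(0.4) + (1.4)·(-3.6)) / 4 = -2.8/4 = -0.7
  S[C,C] = ((3.4)·(3.4) + (1.4)·(1.4) + (-1.6)·(-1.6) + (0.4)·(0.4) + (-3.6)·(-3.6)) / 4 = 29.2/4 = 7.3

S is symmetric (S[j,i] = S[i,j]). Assembling:

S = [[4.7, 4.9, -1.35],
 [4.9, 7.3, -0.7],
 [-1.35, -0.7, 7.3]]


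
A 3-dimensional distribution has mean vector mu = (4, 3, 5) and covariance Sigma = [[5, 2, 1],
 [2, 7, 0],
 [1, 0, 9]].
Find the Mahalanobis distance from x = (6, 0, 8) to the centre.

Step 1 — centre the observation: (x - mu) = (2, -3, 3).

Step 2 — invert Sigma (cofactor / det for 3×3, or solve directly):
  Sigma^{-1} = [[0.2316, -0.0662, -0.0257],
 [-0.0662, 0.1618, 0.0074],
 [-0.0257, 0.0074, 0.114]].

Step 3 — form the quadratic (x - mu)^T · Sigma^{-1} · (x - mu):
  Sigma^{-1} · (x - mu) = (0.5846, -0.5956, 0.2684).
  (x - mu)^T · [Sigma^{-1} · (x - mu)] = (2)·(0.5846) + (-3)·(-0.5956) + (3)·(0.2684) = 3.761.

Step 4 — take square root: d = √(3.761) ≈ 1.9393.

d(x, mu) = √(3.761) ≈ 1.9393


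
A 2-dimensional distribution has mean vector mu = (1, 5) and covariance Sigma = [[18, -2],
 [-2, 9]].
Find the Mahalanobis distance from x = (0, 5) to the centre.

Step 1 — centre the observation: (x - mu) = (-1, 0).

Step 2 — invert Sigma. det(Sigma) = 18·9 - (-2)² = 158.
  Sigma^{-1} = (1/det) · [[d, -b], [-b, a]] = [[0.057, 0.0127],
 [0.0127, 0.1139]].

Step 3 — form the quadratic (x - mu)^T · Sigma^{-1} · (x - mu):
  Sigma^{-1} · (x - mu) = (-0.057, -0.0127).
  (x - mu)^T · [Sigma^{-1} · (x - mu)] = (-1)·(-0.057) + (0)·(-0.0127) = 0.057.

Step 4 — take square root: d = √(0.057) ≈ 0.2387.

d(x, mu) = √(0.057) ≈ 0.2387


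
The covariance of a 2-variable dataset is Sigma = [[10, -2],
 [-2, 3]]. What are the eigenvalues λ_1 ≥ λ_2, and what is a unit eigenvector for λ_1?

Step 1 — characteristic polynomial of 2×2 Sigma:
  det(Sigma - λI) = λ² - trace · λ + det = 0.
  trace = 10 + 3 = 13, det = 10·3 - (-2)² = 26.
Step 2 — discriminant:
  Δ = trace² - 4·det = 169 - 104 = 65.
Step 3 — eigenvalues:
  λ = (trace ± √Δ)/2 = (13 ± 8.0623)/2,
  λ_1 = 10.5311,  λ_2 = 2.4689.

Step 4 — unit eigenvector for λ_1: solve (Sigma - λ_1 I)v = 0. First row:
  (10 - 10.5311)·v_x + (-2)·v_y = 0, i.e. (-0.5311)·v_x + (-2)·v_y = 0,
  so v ∝ (b, λ_1 - a) = (-2, 0.5311); multiply by -1 so the first entry is positive: u = (2, -0.5311).
  ||u|| = √((2)² + (-0.5311)²) = √(4.2821) ≈ 2.0693,
  v_1 = u/||u|| ≈ (0.9665, -0.2567) (||v_1|| = 1).

λ_1 = 10.5311,  λ_2 = 2.4689;  v_1 ≈ (0.9665, -0.2567)


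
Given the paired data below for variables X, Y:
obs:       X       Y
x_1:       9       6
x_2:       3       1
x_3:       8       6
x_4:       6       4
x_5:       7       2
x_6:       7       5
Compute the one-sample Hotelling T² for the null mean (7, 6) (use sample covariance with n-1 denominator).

Step 1 — sample mean vector:
  mean(X) = (9 + 3 + 8 + 6 + 7 + 7) / 6 = 40/6 = 6.6667
  mean(Y) = (6 + 1 + 6 + 4 + 2 + 5) / 6 = 24/6 = 4
  x̄ = (6.6667, 4),  deviation x̄ - mu_0 = (6.6667, 4) - (7, 6) = (-0.3333, -2).

Step 2 — sample covariance matrix, S[i,j] = (1/(n-1)) · Σ_k (x_{k,i} - mean_i) · (x_{k,j} - mean_j), divisor n-1 = 5:
  S[X,X] = ((2.3333)·(2.3333) + (-3.6667)·(-3.6667) + (1.3333)·(1.3333) + (-0.6667)·(-0.6667) + (0.3333)·(0.3333) + (0.3333)·(0.3333)) / 5 = 21.3333/5 = 4.2667
  S[X,Y] = ((2.3333)·(2) + (-3.6667)·(-3) + (1.3333)·(2) + (-0.6667)·(0) + (0.3333)·(-2) + (0.3333)·(1)) / 5 = 18/5 = 3.6
  S[Y,Y] = ((2)·(2) + (-3)·(-3) + (2)·(2) + (0)·(0) + (-2)·(-2) + (1)·(1)) / 5 = 22/5 = 4.4
  S = [[4.2667, 3.6],
 [3.6, 4.4]].

Step 3 — invert S. det(S) = 4.2667·4.4 - (3.6)² = 5.8133.
  S^{-1} = (1/det) · [[d, -b], [-b, a]] = [[0.7569, -0.6193],
 [-0.6193, 0.7339]].

Step 4 — quadratic form (x̄ - mu_0)^T · S^{-1} · (x̄ - mu_0):
  S^{-1} · (x̄ - mu_0) = (0.9862, -1.2615),
  (x̄ - mu_0)^T · [...] = (-0.3333)·(0.9862) + (-2)·(-1.2615) = 2.1942.

Step 5 — scale by n: T² = 6 · 2.1942 = 13.1651.

T² ≈ 13.1651


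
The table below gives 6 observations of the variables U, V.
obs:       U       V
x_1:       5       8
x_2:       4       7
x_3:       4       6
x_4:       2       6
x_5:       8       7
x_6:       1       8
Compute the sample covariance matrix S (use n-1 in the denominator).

Step 1 — column means:
  mean(U) = (5 + 4 + 4 + 2 + 8 + 1) / 6 = 24/6 = 4
  mean(V) = (8 + 7 + 6 + 6 + 7 + 8) / 6 = 42/6 = 7

Step 2 — sample covariance S[i,j] = (1/(n-1)) · Σ_k (x_{k,i} - mean_i) · (x_{k,j} - mean_j), with n-1 = 5.
  S[U,U] = ((1)·(1) + (0)·(0) + (0)·(0) + (-2)·(-2) + (4)·(4) + (-3)·(-3)) / 5 = 30/5 = 6
  S[U,V] = ((1)·(1) + (0)·(0) + (0)·(-1) + (-2)·(-1) + (4)·(0) + (-3)·(1)) / 5 = 0/5 = 0
  S[V,V] = ((1)·(1) + (0)·(0) + (-1)·(-1) + (-1)·(-1) + (0)·(0) + (1)·(1)) / 5 = 4/5 = 0.8

S is symmetric (S[j,i] = S[i,j]). Assembling:

S = [[6, 0],
 [0, 0.8]]


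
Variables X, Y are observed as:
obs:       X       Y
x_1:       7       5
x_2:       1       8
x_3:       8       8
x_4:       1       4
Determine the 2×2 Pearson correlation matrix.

Step 1 — column means:
  mean(X) = (7 + 1 + 8 + 1) / 4 = 17/4 = 4.25
  mean(Y) = (5 + 8 + 8 + 4) / 4 = 25/4 = 6.25

Step 2 — sample variances and covariances s[i,j] = (1/(n-1)) · Σ_k (x_{k,i} - mean_i) · (x_{k,j} - mean_j), with n-1 = 3:
  s[X,X] = ((2.75)·(2.75) + (-3.25)·(-3.25) + (3.75)·(3.75) + (-3.25)·(-3.25)) / 3 = 42.75/3 = 14.25
  s[X,Y] = ((2.75)·(-1.25) + (-3.25)·(1.75) + (3.75)·(1.75) + (-3.25)·(-2.25)) / 3 = 4.75/3 = 1.5833
  s[Y,Y] = ((-1.25)·(-1.25) + (1.75)·(1.75) + (1.75)·(1.75) + (-2.25)·(-2.25)) / 3 = 12.75/3 = 4.25
  Sample standard deviations s_i = √(s[i,i]):
  s(X) = √(14.25) = 3.7749
  s(Y) = √(4.25) = 2.0616

Step 3 — r_{ij} = s_{ij} / (s_i · s_j):
  r[X,X] = 1 (diagonal).
  r[X,Y] = 1.5833 / (3.7749 · 2.0616) = 1.5833 / 7.7822 = 0.2035
  r[Y,Y] = 1 (diagonal).

R is symmetric with unit diagonal. Assembling:

R = [[1, 0.2035],
 [0.2035, 1]]


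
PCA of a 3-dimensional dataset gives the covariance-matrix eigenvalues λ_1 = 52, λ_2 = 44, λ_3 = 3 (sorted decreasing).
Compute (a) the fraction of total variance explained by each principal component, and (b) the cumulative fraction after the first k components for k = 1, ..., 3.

Step 1 — total variance = trace(Sigma) = Σ λ_i = 52 + 44 + 3 = 99.

Step 2 — fraction explained by component i = λ_i / Σ λ:
  PC1: 52/99 = 0.5253
  PC2: 44/99 = 0.4444
  PC3: 3/99 = 0.0303

Step 3 — cumulative fraction after k components = (λ_1 + ... + λ_k) / Σ λ:
  k = 1: 52/99 = 0.5253
  k = 2: (52 + 44)/99 = 96/99 = 0.9697
  k = 3: (52 + 44 + 3)/99 = 99/99 = 1

Summary (fraction, with percent):

explained: PC1 0.5253 (52.53%), PC2 0.4444 (44.44%), PC3 0.0303 (3.03%);  cumulative: 0.5253, 0.9697, 1


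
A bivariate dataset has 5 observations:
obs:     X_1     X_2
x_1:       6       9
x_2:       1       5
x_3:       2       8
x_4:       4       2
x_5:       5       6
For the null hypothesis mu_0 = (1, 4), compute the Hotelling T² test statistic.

Step 1 — sample mean vector:
  mean(X_1) = (6 + 1 + 2 + 4 + 5) / 5 = 18/5 = 3.6
  mean(X_2) = (9 + 5 + 8 + 2 + 6) / 5 = 30/5 = 6
  x̄ = (3.6, 6),  deviation x̄ - mu_0 = (3.6, 6) - (1, 4) = (2.6, 2).

Step 2 — sample covariance matrix, S[i,j] = (1/(n-1)) · Σ_k (x_{k,i} - mean_i) · (x_{k,j} - mean_j), divisor n-1 = 4:
  S[X_1,X_1] = ((2.4)·(2.4) + (-2.6)·(-2.6) + (-1.6)·(-1.6) + (0.4)·(0.4) + (1.4)·(1.4)) / 4 = 17.2/4 = 4.3
  S[X_1,X_2] = ((2.4)·(3) + (-2.6)·(-1) + (-1.6)·(2) + (0.4)·(-4) + (1.4)·(0)) / 4 = 5/4 = 1.25
  S[X_2,X_2] = ((3)·(3) + (-1)·(-1) + (2)·(2) + (-4)·(-4) + (0)·(0)) / 4 = 30/4 = 7.5
  S = [[4.3, 1.25],
 [1.25, 7.5]].

Step 3 — invert S. det(S) = 4.3·7.5 - (1.25)² = 30.6875.
  S^{-1} = (1/det) · [[d, -b], [-b, a]] = [[0.2444, -0.0407],
 [-0.0407, 0.1401]].

Step 4 — quadratic form (x̄ - mu_0)^T · S^{-1} · (x̄ - mu_0):
  S^{-1} · (x̄ - mu_0) = (0.554, 0.1743),
  (x̄ - mu_0)^T · [...] = (2.6)·(0.554) + (2)·(0.1743) = 1.789.

Step 5 — scale by n: T² = 5 · 1.789 = 8.945.

T² ≈ 8.945


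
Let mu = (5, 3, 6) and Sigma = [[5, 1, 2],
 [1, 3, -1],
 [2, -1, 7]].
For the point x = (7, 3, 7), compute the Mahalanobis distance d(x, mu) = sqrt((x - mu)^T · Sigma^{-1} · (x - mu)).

Step 1 — centre the observation: (x - mu) = (2, 0, 1).

Step 2 — invert Sigma (cofactor / det for 3×3, or solve directly):
  Sigma^{-1} = [[0.2597, -0.1169, -0.0909],
 [-0.1169, 0.4026, 0.0909],
 [-0.0909, 0.0909, 0.1818]].

Step 3 — form the quadratic (x - mu)^T · Sigma^{-1} · (x - mu):
  Sigma^{-1} · (x - mu) = (0.4286, -0.1429, 0).
  (x - mu)^T · [Sigma^{-1} · (x - mu)] = (2)·(0.4286) + (0)·(-0.1429) + (1)·(0) = 0.8571.

Step 4 — take square root: d = √(0.8571) ≈ 0.9258.

d(x, mu) = √(0.8571) ≈ 0.9258


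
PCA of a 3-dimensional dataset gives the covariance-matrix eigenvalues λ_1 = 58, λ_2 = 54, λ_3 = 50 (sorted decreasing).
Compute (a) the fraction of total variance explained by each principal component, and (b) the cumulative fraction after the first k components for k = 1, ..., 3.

Step 1 — total variance = trace(Sigma) = Σ λ_i = 58 + 54 + 50 = 162.

Step 2 — fraction explained by component i = λ_i / Σ λ:
  PC1: 58/162 = 0.358
  PC2: 54/162 = 0.3333
  PC3: 50/162 = 0.3086

Step 3 — cumulative fraction after k components = (λ_1 + ... + λ_k) / Σ λ:
  k = 1: 58/162 = 0.358
  k = 2: (58 + 54)/162 = 112/162 = 0.6914
  k = 3: (58 + 54 + 50)/162 = 162/162 = 1

Summary (fraction, with percent):

explained: PC1 0.358 (35.8%), PC2 0.3333 (33.33%), PC3 0.3086 (30.86%);  cumulative: 0.358, 0.6914, 1


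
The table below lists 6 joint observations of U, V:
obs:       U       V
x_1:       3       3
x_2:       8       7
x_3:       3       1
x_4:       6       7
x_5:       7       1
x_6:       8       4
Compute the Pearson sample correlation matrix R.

Step 1 — column means:
  mean(U) = (3 + 8 + 3 + 6 + 7 + 8) / 6 = 35/6 = 5.8333
  mean(V) = (3 + 7 + 1 + 7 + 1 + 4) / 6 = 23/6 = 3.8333

Step 2 — sample variances and covariances s[i,j] = (1/(n-1)) · Σ_k (x_{k,i} - mean_i) · (x_{k,j} - mean_j), with n-1 = 5:
  s[U,U] = ((-2.8333)·(-2.8333) + (2.1667)·(2.1667) + (-2.8333)·(-2.8333) + (0.1667)·(0.1667) + (1.1667)·(1.1667) + (2.1667)·(2.1667)) / 5 = 26.8333/5 = 5.3667
  s[U,V] = ((-2.8333)·(-0.8333) + (2.1667)·(3.1667) + (-2.8333)·(-2.8333) + (0.1667)·(3.1667) + (1.1667)·(-2.8333) + (2.1667)·(0.1667)) / 5 = 14.8333/5 = 2.9667
  s[V,V] = ((-0.8333)·(-0.8333) + (3.1667)·(3.1667) + (-2.8333)·(-2.8333) + (3.1667)·(3.1667) + (-2.8333)·(-2.8333) + (0.1667)·(0.1667)) / 5 = 36.8333/5 = 7.3667
  Sample standard deviations s_i = √(s[i,i]):
  s(U) = √(5.3667) = 2.3166
  s(V) = √(7.3667) = 2.7142

Step 3 — r_{ij} = s_{ij} / (s_i · s_j):
  r[U,U] = 1 (diagonal).
  r[U,V] = 2.9667 / (2.3166 · 2.7142) = 2.9667 / 6.2876 = 0.4718
  r[V,V] = 1 (diagonal).

R is symmetric with unit diagonal. Assembling:

R = [[1, 0.4718],
 [0.4718, 1]]


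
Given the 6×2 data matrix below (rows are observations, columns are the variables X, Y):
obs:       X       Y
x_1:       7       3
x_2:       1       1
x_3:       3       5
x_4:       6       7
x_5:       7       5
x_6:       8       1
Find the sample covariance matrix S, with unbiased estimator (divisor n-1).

Step 1 — column means:
  mean(X) = (7 + 1 + 3 + 6 + 7 + 8) / 6 = 32/6 = 5.3333
  mean(Y) = (3 + 1 + 5 + 7 + 5 + 1) / 6 = 22/6 = 3.6667

Step 2 — sample covariance S[i,j] = (1/(n-1)) · Σ_k (x_{k,i} - mean_i) · (x_{k,j} - mean_j), with n-1 = 5.
  S[X,X] = ((1.6667)·(1.6667) + (-4.3333)·(-4.3333) + (-2.3333)·(-2.3333) + (0.6667)·(0.6667) + (1.6667)·(1.6667) + (2.6667)·(2.6667)) / 5 = 37.3333/5 = 7.4667
  S[X,Y] = ((1.6667)·(-0.6667) + (-4.3333)·(-2.6667) + (-2.3333)·(1.3333) + (0.6667)·(3.3333) + (1.6667)·(1.3333) + (2.6667)·(-2.6667)) / 5 = 4.6667/5 = 0.9333
  S[Y,Y] = ((-0.6667)·(-0.6667) + (-2.6667)·(-2.6667) + (1.3333)·(1.3333) + (3.3333)·(3.3333) + (1.3333)·(1.3333) + (-2.6667)·(-2.6667)) / 5 = 29.3333/5 = 5.8667

S is symmetric (S[j,i] = S[i,j]). Assembling:

S = [[7.4667, 0.9333],
 [0.9333, 5.8667]]


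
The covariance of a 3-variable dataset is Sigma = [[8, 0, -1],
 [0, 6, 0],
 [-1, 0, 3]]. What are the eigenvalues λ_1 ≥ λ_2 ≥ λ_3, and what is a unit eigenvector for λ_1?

Step 1 — characteristic polynomial p(λ) = det(λI - Sigma) = λ³ - tr·λ² + c_1·λ - det, where tr = trace, c_1 = sum of the principal 2×2 minors, det = det(Sigma):
  tr = 8 + 6 + 3 = 17,
  c_1 = (8·6 - (0)²) + (8·3 - (-1)²) + (6·3 - (0)²) = 48 + 23 + 18 = 89,
  det = 8·(6·3 - (0)²) - (0)·((0)·3 - (0)·(-1)) + (-1)·((0)·(0) - 6·(-1)) = 8·(18) - (0)·(0) + (-1)·(6) = 138.
  So p(λ) = λ³ - 17λ² + 89λ - 138.
Step 2 — look for an integer root (rational root theorem: any rational root is an integer divisor of 138). Testing λ = 6:
  p(6) = 216 - 612 + 534 - 138 = 0  ✓
  Dividing out (λ - 6): p(λ) = (λ - 6)(λ² - 11λ + 23).
Step 3 — remaining eigenvalues from the quadratic λ² - 11λ + 23 = 0:
  Δ = 11² - 4·23 = 121 - 92 = 29,  λ = (11 ± √29)/2 = (11 ± 5.3852)/2 ≈ 8.1926 or 2.8074.
  Sorted: λ_1 = 8.1926,  λ_2 = 6,  λ_3 = 2.8074  (check: sum = 17 = tr ✓).

Step 4 — unit eigenvector for λ_1 ≈ 8.1926: v spans the null space of (Sigma - λ_1 I), whose rows are
  r_1 = (-0.1926, 0, -1),  r_2 = (0, -2.1926, 0),  r_3 = (-1, 0, -5.1926).
  v is orthogonal to every row, so take v ∝ r_1 × r_2 = ((0)·(0) - (-1)·(-2.1926), (-1)·(0) - (-0.1926)·(0), (-0.1926)·(-2.1926) - (0)·(0)) ≈ (-2.1926, 0, 0.4223).
  Rescale (multiply by -1 so the first nonzero entry is positive): u = (2.1926, 0, -0.4223).
  ||u|| = √((2.1926)² + (0)² + (-0.4223)²) = √(4.9857) ≈ 2.2329,  v_1 = u/||u|| ≈ (0.982, 0, -0.1891) (||v_1|| = 1).

λ_1 = 8.1926,  λ_2 = 6,  λ_3 = 2.8074;  v_1 ≈ (0.982, 0, -0.1891)


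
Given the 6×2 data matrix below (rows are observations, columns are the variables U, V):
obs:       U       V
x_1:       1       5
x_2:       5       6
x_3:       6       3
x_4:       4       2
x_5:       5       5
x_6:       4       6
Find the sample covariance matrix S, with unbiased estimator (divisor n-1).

Step 1 — column means:
  mean(U) = (1 + 5 + 6 + 4 + 5 + 4) / 6 = 25/6 = 4.1667
  mean(V) = (5 + 6 + 3 + 2 + 5 + 6) / 6 = 27/6 = 4.5

Step 2 — sample covariance S[i,j] = (1/(n-1)) · Σ_k (x_{k,i} - mean_i) · (x_{k,j} - mean_j), with n-1 = 5.
  S[U,U] = ((-3.1667)·(-3.1667) + (0.8333)·(0.8333) + (1.8333)·(1.8333) + (-0.1667)·(-0.1667) + (0.8333)·(0.8333) + (-0.1667)·(-0.1667)) / 5 = 14.8333/5 = 2.9667
  S[U,V] = ((-3.1667)·(0.5) + (0.8333)·(1.5) + (1.8333)·(-1.5) + (-0.1667)·(-2.5) + (0.8333)·(0.5) + (-0.1667)·(1.5)) / 5 = -2.5/5 = -0.5
  S[V,V] = ((0.5)·(0.5) + (1.5)·(1.5) + (-1.5)·(-1.5) + (-2.5)·(-2.5) + (0.5)·(0.5) + (1.5)·(1.5)) / 5 = 13.5/5 = 2.7

S is symmetric (S[j,i] = S[i,j]). Assembling:

S = [[2.9667, -0.5],
 [-0.5, 2.7]]


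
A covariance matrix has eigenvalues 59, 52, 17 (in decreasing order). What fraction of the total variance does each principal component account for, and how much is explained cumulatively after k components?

Step 1 — total variance = trace(Sigma) = Σ λ_i = 59 + 52 + 17 = 128.

Step 2 — fraction explained by component i = λ_i / Σ λ:
  PC1: 59/128 = 0.4609
  PC2: 52/128 = 0.4062
  PC3: 17/128 = 0.1328

Step 3 — cumulative fraction after k components = (λ_1 + ... + λ_k) / Σ λ:
  k = 1: 59/128 = 0.4609
  k = 2: (59 + 52)/128 = 111/128 = 0.8672
  k = 3: (59 + 52 + 17)/128 = 128/128 = 1

Summary (fraction, with percent):

explained: PC1 0.4609 (46.09%), PC2 0.4062 (40.62%), PC3 0.1328 (13.28%);  cumulative: 0.4609, 0.8672, 1


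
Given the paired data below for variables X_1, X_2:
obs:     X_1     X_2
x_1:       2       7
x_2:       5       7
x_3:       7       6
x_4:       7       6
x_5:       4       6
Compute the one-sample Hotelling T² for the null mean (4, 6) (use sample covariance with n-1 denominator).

Step 1 — sample mean vector:
  mean(X_1) = (2 + 5 + 7 + 7 + 4) / 5 = 25/5 = 5
  mean(X_2) = (7 + 7 + 6 + 6 + 6) / 5 = 32/5 = 6.4
  x̄ = (5, 6.4),  deviation x̄ - mu_0 = (5, 6.4) - (4, 6) = (1, 0.4).

Step 2 — sample covariance matrix, S[i,j] = (1/(n-1)) · Σ_k (x_{k,i} - mean_i) · (x_{k,j} - mean_j), divisor n-1 = 4:
  S[X_1,X_1] = ((-3)·(-3) + (0)·(0) + (2)·(2) + (2)·(2) + (-1)·(-1)) / 4 = 18/4 = 4.5
  S[X_1,X_2] = ((-3)·(0.6) + (0)·(0.6) + (2)·(-0.4) + (2)·(-0.4) + (-1)·(-0.4)) / 4 = -3/4 = -0.75
  S[X_2,X_2] = ((0.6)·(0.6) + (0.6)·(0.6) + (-0.4)·(-0.4) + (-0.4)·(-0.4) + (-0.4)·(-0.4)) / 4 = 1.2/4 = 0.3
  S = [[4.5, -0.75],
 [-0.75, 0.3]].

Step 3 — invert S. det(S) = 4.5·0.3 - (-0.75)² = 0.7875.
  S^{-1} = (1/det) · [[d, -b], [-b, a]] = [[0.381, 0.9524],
 [0.9524, 5.7143]].

Step 4 — quadratic form (x̄ - mu_0)^T · S^{-1} · (x̄ - mu_0):
  S^{-1} · (x̄ - mu_0) = (0.7619, 3.2381),
  (x̄ - mu_0)^T · [...] = (1)·(0.7619) + (0.4)·(3.2381) = 2.0571.

Step 5 — scale by n: T² = 5 · 2.0571 = 10.2857.

T² ≈ 10.2857


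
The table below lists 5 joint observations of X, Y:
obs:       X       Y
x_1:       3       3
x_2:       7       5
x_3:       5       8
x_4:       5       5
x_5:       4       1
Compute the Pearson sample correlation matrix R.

Step 1 — column means:
  mean(X) = (3 + 7 + 5 + 5 + 4) / 5 = 24/5 = 4.8
  mean(Y) = (3 + 5 + 8 + 5 + 1) / 5 = 22/5 = 4.4

Step 2 — sample variances and covariances s[i,j] = (1/(n-1)) · Σ_k (x_{k,i} - mean_i) · (x_{k,j} - mean_j), with n-1 = 4:
  s[X,X] = ((-1.8)·(-1.8) + (2.2)·(2.2) + (0.2)·(0.2) + (0.2)·(0.2) + (-0.8)·(-0.8)) / 4 = 8.8/4 = 2.2
  s[X,Y] = ((-1.8)·(-1.4) + (2.2)·(0.6) + (0.2)·(3.6) + (0.2)·(0.6) + (-0.8)·(-3.4)) / 4 = 7.4/4 = 1.85
  s[Y,Y] = ((-1.4)·(-1.4) + (0.6)·(0.6) + (3.6)·(3.6) + (0.6)·(0.6) + (-3.4)·(-3.4)) / 4 = 27.2/4 = 6.8
  Sample standard deviations s_i = √(s[i,i]):
  s(X) = √(2.2) = 1.4832
  s(Y) = √(6.8) = 2.6077

Step 3 — r_{ij} = s_{ij} / (s_i · s_j):
  r[X,X] = 1 (diagonal).
  r[X,Y] = 1.85 / (1.4832 · 2.6077) = 1.85 / 3.8678 = 0.4783
  r[Y,Y] = 1 (diagonal).

R is symmetric with unit diagonal. Assembling:

R = [[1, 0.4783],
 [0.4783, 1]]


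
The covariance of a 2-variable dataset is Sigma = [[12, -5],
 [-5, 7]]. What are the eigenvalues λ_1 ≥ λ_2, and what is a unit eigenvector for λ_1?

Step 1 — characteristic polynomial of 2×2 Sigma:
  det(Sigma - λI) = λ² - trace · λ + det = 0.
  trace = 12 + 7 = 19, det = 12·7 - (-5)² = 59.
Step 2 — discriminant:
  Δ = trace² - 4·det = 361 - 236 = 125.
Step 3 — eigenvalues:
  λ = (trace ± √Δ)/2 = (19 ± 11.1803)/2,
  λ_1 = 15.0902,  λ_2 = 3.9098.

Step 4 — unit eigenvector for λ_1: solve (Sigma - λ_1 I)v = 0. First row:
  (12 - 15.0902)·v_x + (-5)·v_y = 0, i.e. (-3.0902)·v_x + (-5)·v_y = 0,
  so v ∝ (b, λ_1 - a) = (-5, 3.0902); multiply by -1 so the first entry is positive: u = (5, -3.0902).
  ||u|| = √((5)² + (-3.0902)²) = √(34.5492) ≈ 5.8779,
  v_1 = u/||u|| ≈ (0.8507, -0.5257) (||v_1|| = 1).

λ_1 = 15.0902,  λ_2 = 3.9098;  v_1 ≈ (0.8507, -0.5257)


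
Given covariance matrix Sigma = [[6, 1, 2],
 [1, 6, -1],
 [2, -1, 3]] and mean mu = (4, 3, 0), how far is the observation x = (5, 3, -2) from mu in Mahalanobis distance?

Step 1 — centre the observation: (x - mu) = (1, 0, -2).

Step 2 — invert Sigma (cofactor / det for 3×3, or solve directly):
  Sigma^{-1} = [[0.2394, -0.0704, -0.1831],
 [-0.0704, 0.1972, 0.1127],
 [-0.1831, 0.1127, 0.493]].

Step 3 — form the quadratic (x - mu)^T · Sigma^{-1} · (x - mu):
  Sigma^{-1} · (x - mu) = (0.6056, -0.2958, -1.169).
  (x - mu)^T · [Sigma^{-1} · (x - mu)] = (1)·(0.6056) + (0)·(-0.2958) + (-2)·(-1.169) = 2.9437.

Step 4 — take square root: d = √(2.9437) ≈ 1.7157.

d(x, mu) = √(2.9437) ≈ 1.7157


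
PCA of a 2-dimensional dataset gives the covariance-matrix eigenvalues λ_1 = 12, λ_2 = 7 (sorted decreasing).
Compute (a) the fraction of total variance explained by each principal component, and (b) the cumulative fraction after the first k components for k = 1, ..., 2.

Step 1 — total variance = trace(Sigma) = Σ λ_i = 12 + 7 = 19.

Step 2 — fraction explained by component i = λ_i / Σ λ:
  PC1: 12/19 = 0.6316
  PC2: 7/19 = 0.3684

Step 3 — cumulative fraction after k components = (λ_1 + ... + λ_k) / Σ λ:
  k = 1: 12/19 = 0.6316
  k = 2: (12 + 7)/19 = 19/19 = 1

Summary (fraction, with percent):

explained: PC1 0.6316 (63.16%), PC2 0.3684 (36.84%);  cumulative: 0.6316, 1
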